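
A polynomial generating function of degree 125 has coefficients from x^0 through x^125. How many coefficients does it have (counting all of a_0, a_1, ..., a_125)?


A polynomial of degree 125 takes the form a_0 + a_1 x + ... + a_125 x^125.
The number of coefficients is 125 + 1 = 126.

126


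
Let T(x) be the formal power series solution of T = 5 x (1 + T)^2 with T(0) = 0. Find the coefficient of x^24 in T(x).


Apply the Lagrange inversion formula: if T = 5 x * phi(T) with phi(t) = (1 + t)^2, then [x^n] T = 5^n * (1/n) [t^(n-1)] phi(t)^n = 5^n * (1/n) [t^(n-1)] (1 + t)^(2n) = 5^n * (1/n) C(2n, n-1).
Using the identity C(2n, n-1) = C(2n, n) * n / (n+1), the unscaled factor equals C(2n, n) / (n+1) = C_n, the n-th Catalan number.
For n = 24: C_24 = C(48, 24) / 25 = 32247603683100/25 = 1289904147324.
With the 5^24 = 59604644775390625 factor, the coefficient is 59604644775390625 * 1289904147324 = 76884278495550155639648437500.

76884278495550155639648437500


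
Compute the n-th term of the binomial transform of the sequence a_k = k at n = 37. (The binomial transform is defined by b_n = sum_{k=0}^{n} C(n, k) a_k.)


With a_k = k, b_n = sum_{k=0}^{n} C(n, k) k. Using k * C(n, k) = n * C(n-1, k-1) gives b_n = n * sum_{k>=1} C(n-1, k-1) = n * 2^(n-1).
For n = 37: 37 * 2^36 = 37 * 68719476736 = 2542620639232.

2542620639232


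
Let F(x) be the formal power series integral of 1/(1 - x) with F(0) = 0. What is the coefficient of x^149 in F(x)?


1/(1 - x) = sum_{k>=0} x^k. Integrating termwise and using F(0) = 0 gives
F(x) = sum_{k>=0} x^(k+1) / (k+1) = sum_{m>=1} x^m / m = -ln(1 - x).
So the coefficient of x^149 is 1/149 = 1/149.

1/149


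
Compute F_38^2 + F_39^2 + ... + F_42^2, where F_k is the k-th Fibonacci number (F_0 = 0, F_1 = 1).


There is a standard identity sum_{k=0}^{N} F_k^2 = F_N * F_{N+1} (proved inductively from the telescoping relation F_k^2 = F_k F_{k+1} - F_{k-1} F_k). Then
sum_{k=38}^{42} F_k^2 = F_42 F_43 - F_37 F_38.
Computing: F_42 = 267914296, F_43 = 433494437, F_37 = 24157817, F_38 = 39088169.
Sum = 267914296 * 433494437 - 24157817 * 39088169 = 115195072075204279.

115195072075204279


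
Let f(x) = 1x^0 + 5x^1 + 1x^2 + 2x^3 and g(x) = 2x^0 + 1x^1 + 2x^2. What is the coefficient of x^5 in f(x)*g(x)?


Cauchy product at x^5:
2*2
= 4

4


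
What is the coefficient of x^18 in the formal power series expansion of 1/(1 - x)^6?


The negative binomial / multiset identity is
1/(1 - x)^r = sum_{k>=0} C(k + r - 1, r - 1) x^k.
Here r = 6 and k = 18, so the coefficient is
C(18 + 5, 5) = C(23, 5)
= 33649

33649


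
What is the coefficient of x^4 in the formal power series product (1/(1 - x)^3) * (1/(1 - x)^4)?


Combine the factors: (1/(1 - x)^3) * (1/(1 - x)^4) = 1/(1 - x)^7.
Then use 1/(1 - x)^r = sum_{k>=0} C(k + r - 1, r - 1) x^k with r = 7 and k = 4:
C(10, 6) = 210.

210


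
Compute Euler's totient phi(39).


phi(n) counts integers in [1, n] coprime to n. Using the multiplicative formula phi(n) = n * prod_{p | n} (1 - 1/p):
39 = 3 * 13, so
phi(39) = 39 * (1 - 1/3) * (1 - 1/13) = 24.

24


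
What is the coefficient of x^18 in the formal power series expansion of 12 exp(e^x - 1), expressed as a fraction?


exp(e^x - 1) is the exponential generating function for the Bell numbers Bell_k: exp(e^x - 1) = sum_{k>=0} Bell_k x^k / k!.
So the coefficient of x^18 in 12 exp(e^x - 1) is 12 Bell_18 / 18!.
Computing: Bell_18 = 682076806159 and 18! = 6402373705728000, giving
12 * 682076806159/6402373705728000 = 97439543737/76218734592000.

97439543737/76218734592000


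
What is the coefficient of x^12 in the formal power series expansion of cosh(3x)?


The Maclaurin series is cosh(t) = sum_{m>=0} t^(2m) / (2m)!, so substituting t = 3x, only even powers of x are nonzero, with coefficient of x^(2m) equal to 3^(2m) / (2m)!.
For x^12 the coefficient is 3^12/12! = 531441/479001600 = 2187/1971200.

2187/1971200


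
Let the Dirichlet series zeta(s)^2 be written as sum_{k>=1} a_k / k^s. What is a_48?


The Dirichlet convolution of the constant function 1 with itself gives (1 * 1)(k) = sum_{d | k} 1 = d(k), the number of positive divisors of k.
Since zeta(s) = sum_{k>=1} 1/k^s, we have zeta(s)^2 = sum_{k>=1} d(k)/k^s, so a_k = d(k).
For k = 48: the divisors are 1, 2, 3, 4, 6, 8, 12, 16, 24, 48.
Count = 10.

10


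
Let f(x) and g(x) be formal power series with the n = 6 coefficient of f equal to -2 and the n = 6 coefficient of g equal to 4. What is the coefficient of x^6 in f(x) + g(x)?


Addition of formal power series is termwise.
The coefficient of x^6 in f + g = -2 + 4
= 2

2


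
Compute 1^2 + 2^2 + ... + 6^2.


This power sum has a closed form given by Faulhaber's formula
sum_{k=1}^{m} k^p = (1 / (p + 1)) * sum_{j=0}^{p} C(p + 1, j) B_j m^(p + 1 - j),
but for small m direct computation is fastest:
1 + 4 + 9 + 16 + 25 + 36 = 91.

91


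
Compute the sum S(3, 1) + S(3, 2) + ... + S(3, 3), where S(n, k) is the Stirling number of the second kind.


By definition, S(n, k) counts partitions of an n-set into exactly k nonempty blocks.
Computing row n = 3 for k = 1..3:
S(3, k): 1, 3, 1
Sum = 5. (This equals Bell_3 since the sum runs over all k.)

5


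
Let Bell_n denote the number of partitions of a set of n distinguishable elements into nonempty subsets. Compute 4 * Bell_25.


Bell_25 can be computed from the Bell triangle or from Dobinski's identity Bell_n = (1/e) * sum_{k>=0} k^n / k!.
Computing Bell_25 = 4638590332229999353.
Then 4 * 4638590332229999353 = 18554361328919997412.

18554361328919997412


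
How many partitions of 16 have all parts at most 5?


Using the generating function (1-x)^(-1)(1-x^2)^(-1)...(1-x^5)^(-1),
the coefficient of x^16 counts these restricted partitions.
Result = 101

101


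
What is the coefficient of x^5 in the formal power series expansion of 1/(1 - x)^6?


The expansion 1/(1 - x)^r = sum_{k>=0} C(k + r - 1, r - 1) x^k follows from the multiset / negative-binomial theorem (or from repeated differentiation of the geometric series).
For r = 6 and k = 5:
C(10, 5) = 3628800 / (120 * 120) = 252.

252


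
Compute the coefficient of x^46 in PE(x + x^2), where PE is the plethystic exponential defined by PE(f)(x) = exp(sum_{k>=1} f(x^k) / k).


With f(x) = x + x^2, the exponent is sum_{k>=1} (x^k + x^(2k)) / k = -ln(1 - x) - ln(1 - x^2). Exponentiating:
PE(x + x^2) = 1 / ((1 - x)(1 - x^2)).
This is the generating function for partitions of n into parts of size 1 or 2. The number of 2's can be any j in 0..23, and the rest are 1's, so
[x^46] = floor(46/2) + 1 = 24.

24


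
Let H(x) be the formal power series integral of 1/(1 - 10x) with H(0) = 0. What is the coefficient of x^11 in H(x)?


1/(1 - 10x) = sum_{k>=0} 10^k x^k. Integrating termwise with H(0) = 0:
H(x) = sum_{k>=0} 10^k x^(k+1) / (k+1) = sum_{m>=1} 10^(m-1) x^m / m.
For m = 11: 10^10/11 = 10000000000/11 = 10000000000/11.

10000000000/11


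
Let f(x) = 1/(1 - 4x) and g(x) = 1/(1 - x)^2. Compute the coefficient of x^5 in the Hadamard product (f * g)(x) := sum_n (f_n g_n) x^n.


f has coefficients f_k = 4^k. For g = 1/(1 - x)^2 the coefficient is g_k = C(k + 1, 1) = k + 1. The Hadamard coefficient is (f * g)_k = 4^k * (k + 1).
For k = 5: 4^5 * 6 = 1024 * 6 = 6144.

6144


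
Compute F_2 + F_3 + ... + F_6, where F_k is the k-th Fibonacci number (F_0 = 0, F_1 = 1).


Use the identity sum_{k=0}^{N} F_k = F_{N+2} - 1 (which follows from F_{k+2} - F_{k+1} = F_k). Then
sum_{k=2}^{6} F_k = (F_{8} - 1) - (F_{3} - 1) = F_{8} - F_{3}.
Computing: F_{8} = 21, F_{3} = 2, so
Sum = 21 - 2 = 19.

19


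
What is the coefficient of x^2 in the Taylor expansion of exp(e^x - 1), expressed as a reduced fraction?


exp(e^x - 1) = sum_{k>=0} Bell_k x^k / k!, where Bell_k is the k-th Bell number.
So the coefficient of x^2 is Bell_2 / 2!.
Computing: Bell_2 = 2 and 2! = 2, giving
2/2 = 1.

1


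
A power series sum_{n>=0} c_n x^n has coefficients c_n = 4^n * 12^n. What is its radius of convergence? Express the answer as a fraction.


By the root test (Cauchy-Hadamard), the radius is R = 1 / limsup_n |c_n|^(1/n).
Here |c_n|^(1/n) = (4^n * 12^n)^(1/n) = 4 * 12 = 48 for all n.
So R = 1/48 = 1/48.

1/48


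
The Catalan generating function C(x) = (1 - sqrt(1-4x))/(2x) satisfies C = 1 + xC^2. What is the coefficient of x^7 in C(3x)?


Substituting x -> 3x scales the n-th coefficient by 3^n, so [x^7] C(3x) = 3^7 * C_7.
C_7 = C(2*7, 7)/(8) = 3432/8 = 429.
So 3^7 * 429 = 2187 * 429 = 938223.

938223


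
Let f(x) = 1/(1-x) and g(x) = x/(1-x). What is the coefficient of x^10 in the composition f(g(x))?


First simplify the composition: f(g(x)) = 1/(1 - x/(1-x)) = (1-x)/((1-x) - x) = (1-x)/(1-2x).
Now extract the coefficient. Write (1-x)/(1-2x) = 1/(1-2x) - x/(1-2x).
The coefficient of x^n in 1/(1-2x) is 2^n, and in x/(1-2x) is 2^(n-1) (for n >= 1).
So the coefficient of x^10 is 2^10 - 2^9 = 1024 - 512 = 512.

512


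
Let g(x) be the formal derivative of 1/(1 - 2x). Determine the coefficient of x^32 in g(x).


Differentiate termwise: d/dx sum_{k>=0} 2^k x^k = sum_{k>=1} k 2^k x^(k-1) = sum_{j>=0} (j+1) 2^(j+1) x^j.
Equivalently, d/dx [1/(1 - 2x)] = 2/(1 - 2x)^2.
For j = 32: 33 * 2^33 = 33 * 8589934592 = 283467841536.

283467841536


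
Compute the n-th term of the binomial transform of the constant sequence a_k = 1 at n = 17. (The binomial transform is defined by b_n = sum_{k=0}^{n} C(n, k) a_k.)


With a_k = 1 for all k, b_n = sum_{k=0}^{n} C(n, k) = 2^n by the binomial theorem.
For n = 17: 2^17 = 131072.

131072


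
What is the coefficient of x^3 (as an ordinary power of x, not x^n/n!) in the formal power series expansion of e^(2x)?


The exponential series is e^y = sum_{k>=0} y^k / k!. Substituting y = 2x gives
e^(2x) = sum_{k>=0} 2^k x^k / k!.
So the coefficient of x^n is a^n/n! with a = 2, n = 3:
2^3 / 3! = 8/6 = 4/3

4/3


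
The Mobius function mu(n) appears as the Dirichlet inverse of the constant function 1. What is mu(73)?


73 = 73 (all distinct primes).
mu(73) = (-1)^1 = -1

-1


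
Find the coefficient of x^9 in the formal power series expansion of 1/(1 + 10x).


Write 1/(1 + c x) = 1/(1 - (-c) x) and apply the geometric-series identity
1/(1 - y) = sum_{k>=0} y^k to get 1/(1 + c x) = sum_{k>=0} (-c)^k x^k.
So the coefficient of x^k is (-c)^k = (-1)^k * c^k.
Here c = 10 and k = 9:
(-10)^9 = -1 * 1000000000 = -1000000000

-1000000000


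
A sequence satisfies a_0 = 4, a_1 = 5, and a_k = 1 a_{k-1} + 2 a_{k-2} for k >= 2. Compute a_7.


The characteristic equation is t^2 - 1 t - 2 = 0, with roots r_1 = 2 and r_2 = -1 (so c_1 = r_1 + r_2, c_2 = -r_1 r_2 as required).
One can use the closed form a_n = A r_1^n + B r_2^n, but direct iteration is more reliable:
a_0 = 4, a_1 = 5, a_2 = 13, a_3 = 23, a_4 = 49, a_5 = 95, a_6 = 193, a_7 = 383.
So a_7 = 383.

383


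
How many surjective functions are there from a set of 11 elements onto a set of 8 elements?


By inclusion-exclusion on which target elements are missed, the number of surjections from an n-set onto a k-set is
surj(n, k) = sum_{j=0}^{k} (-1)^j C(k, j) (k - j)^n.
Equivalently surj(n, k) = k! * S(n, k), where S(n, k) is the Stirling number of the second kind.
For n = 11, k = 8:
S(11, 8) = 11880, so
surj = 8! * 11880 = 40320 * 11880 = 479001600.

479001600


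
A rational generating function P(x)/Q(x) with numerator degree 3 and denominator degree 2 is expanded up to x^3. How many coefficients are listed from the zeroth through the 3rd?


Expanding up to x^3 gives the coefficients for x^0, x^1, ..., x^3.
That is 3 + 1 = 4 coefficients in total.

4


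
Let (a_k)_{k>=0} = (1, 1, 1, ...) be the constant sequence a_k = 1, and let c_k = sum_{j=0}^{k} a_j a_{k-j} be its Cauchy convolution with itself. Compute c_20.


Since a_j = 1 for all j >= 0, the convolution sum becomes
c_k = sum_{j=0}^{k} 1 * 1 = 1 * (k + 1).
Equivalently, the generating function of (a_k) is 1/(1 - x) and its square is 1/(1 - x)^2 = sum_{k>=0} 1(k + 1) x^k.
For k = 20: 1 * 21 = 21.

21


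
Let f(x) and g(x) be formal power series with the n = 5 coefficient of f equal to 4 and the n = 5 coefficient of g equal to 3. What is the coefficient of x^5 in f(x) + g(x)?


Addition of formal power series is termwise.
The coefficient of x^5 in f + g = 4 + 3
= 7

7


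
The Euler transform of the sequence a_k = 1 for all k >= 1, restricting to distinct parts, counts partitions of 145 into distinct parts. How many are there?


Partitions of 145 into distinct parts can be computed via generating function.
Product (1+x)(1+x^2)(1+x^3)...
The coefficient of x^145 = 13699699

13699699


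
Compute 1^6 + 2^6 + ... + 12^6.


This power sum has a closed form given by Faulhaber's formula
sum_{k=1}^{m} k^p = (1 / (p + 1)) * sum_{j=0}^{p} C(p + 1, j) B_j m^(p + 1 - j),
but for small m direct computation is fastest:
1 + 64 + 729 + 4096 + 15625 + 46656 + 117649 + 262144 + 531441 + 1000000 + 1771561 + 2985984 = 6735950.

6735950


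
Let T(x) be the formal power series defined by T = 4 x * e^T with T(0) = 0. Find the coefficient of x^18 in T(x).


Apply the Lagrange inversion formula: if T = 4 x * phi(T) with phi(t) = e^t, then
[x^n] T = 4^n * (1/n) [t^(n-1)] phi(t)^n = 4^n * (1/n) [t^(n-1)] e^(n t) = 4^n * (1/n) * n^(n-1) / (n-1)! = 4^n * n^(n-1) / n!.
When c = 1 this is the Cayley count of rooted labeled trees on n vertices, divided by n!.
For n = 18: 4^18 * 18^17 / 18! = 68719476736 * 2185911559738696531968/6402373705728000 = 349351379311776170508288/14889875.

349351379311776170508288/14889875


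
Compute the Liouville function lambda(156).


The Liouville function is lambda(k) = (-1)^Omega(k), where Omega(k) counts the prime factors of k with multiplicity.
Factoring: 156 = 2 * 2 * 3 * 13, so Omega(156) = 4.
lambda(156) = (-1)^4 = 1.

1


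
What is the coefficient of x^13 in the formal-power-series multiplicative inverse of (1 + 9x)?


The inverse is 1/(1 + 9x). Apply the geometric identity 1/(1 - y) = sum_{k>=0} y^k with y = -9x:
1/(1 + 9x) = sum_{k>=0} (-9)^k x^k.
So the coefficient of x^13 is (-9)^13 = -2541865828329.

-2541865828329


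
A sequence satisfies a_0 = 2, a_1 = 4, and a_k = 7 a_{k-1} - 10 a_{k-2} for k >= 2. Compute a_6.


The characteristic equation is t^2 - 7 t + 10 = 0, with roots r_1 = 5 and r_2 = 2 (so c_1 = r_1 + r_2, c_2 = -r_1 r_2 as required).
One can use the closed form a_n = A r_1^n + B r_2^n, but direct iteration is more reliable:
a_0 = 2, a_1 = 4, a_2 = 8, a_3 = 16, a_4 = 32, a_5 = 64, a_6 = 128.
So a_6 = 128.

128


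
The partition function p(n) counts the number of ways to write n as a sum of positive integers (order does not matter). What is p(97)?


Using the generating function prod_{k>=1} 1/(1-x^k), we compute p(97).
By dynamic programming over parts 1 through 97:
p(97) = 133230930

133230930


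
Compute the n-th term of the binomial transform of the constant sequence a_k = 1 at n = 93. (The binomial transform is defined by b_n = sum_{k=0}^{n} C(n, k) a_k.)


With a_k = 1 for all k, b_n = sum_{k=0}^{n} C(n, k) = 2^n by the binomial theorem.
For n = 93: 2^93 = 9903520314283042199192993792.

9903520314283042199192993792


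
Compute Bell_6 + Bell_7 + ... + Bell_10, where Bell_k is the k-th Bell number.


Recall Bell_k counts set partitions of a k-set (with Bell_0 = 1 by convention).
Bell_6 through Bell_10: 203, 877, 4140, 21147, 115975
Sum = 203 + 877 + 4140 + 21147 + 115975 = 142342.

142342


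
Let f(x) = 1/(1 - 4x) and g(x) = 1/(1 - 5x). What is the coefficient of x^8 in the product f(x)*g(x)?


The coefficient of x^n in f*g is the Cauchy product: sum_{k=0}^{n} a^k * b^(n-k).
With a=4, b=5, n=8:
sum_{k=0}^{8} 4^k * 5^(8-k)
= 1690981

1690981


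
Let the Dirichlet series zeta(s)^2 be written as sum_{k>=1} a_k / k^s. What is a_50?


The Dirichlet convolution of the constant function 1 with itself gives (1 * 1)(k) = sum_{d | k} 1 = d(k), the number of positive divisors of k.
Since zeta(s) = sum_{k>=1} 1/k^s, we have zeta(s)^2 = sum_{k>=1} d(k)/k^s, so a_k = d(k).
For k = 50: the divisors are 1, 2, 5, 10, 25, 50.
Count = 6.

6


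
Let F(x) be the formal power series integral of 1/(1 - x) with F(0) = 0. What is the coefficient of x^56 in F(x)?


1/(1 - x) = sum_{k>=0} x^k. Integrating termwise and using F(0) = 0 gives
F(x) = sum_{k>=0} x^(k+1) / (k+1) = sum_{m>=1} x^m / m = -ln(1 - x).
So the coefficient of x^56 is 1/56 = 1/56.

1/56


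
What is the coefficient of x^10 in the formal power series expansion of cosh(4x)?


The Maclaurin series is cosh(t) = sum_{m>=0} t^(2m) / (2m)!, so substituting t = 4x, only even powers of x are nonzero, with coefficient of x^(2m) equal to 4^(2m) / (2m)!.
For x^10 the coefficient is 4^10/10! = 1048576/3628800 = 4096/14175.

4096/14175


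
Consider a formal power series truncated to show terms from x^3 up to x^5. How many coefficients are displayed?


From x^3 to x^5 inclusive, the count is 5 - 3 + 1 = 3.

3


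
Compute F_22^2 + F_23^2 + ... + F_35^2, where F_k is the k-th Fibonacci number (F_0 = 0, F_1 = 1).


There is a standard identity sum_{k=0}^{N} F_k^2 = F_N * F_{N+1} (proved inductively from the telescoping relation F_k^2 = F_k F_{k+1} - F_{k-1} F_k). Then
sum_{k=22}^{35} F_k^2 = F_35 F_36 - F_21 F_22.
Computing: F_35 = 9227465, F_36 = 14930352, F_21 = 10946, F_22 = 17711.
Sum = 9227465 * 14930352 - 10946 * 17711 = 137769106653074.

137769106653074


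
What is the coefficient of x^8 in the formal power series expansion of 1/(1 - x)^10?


The negative binomial / multiset identity is
1/(1 - x)^r = sum_{k>=0} C(k + r - 1, r - 1) x^k.
Here r = 10 and k = 8, so the coefficient is
C(8 + 9, 9) = C(17, 9)
= 24310

24310


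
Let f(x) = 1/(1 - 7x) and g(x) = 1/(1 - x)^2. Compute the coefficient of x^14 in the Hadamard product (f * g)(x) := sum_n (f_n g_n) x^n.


f has coefficients f_k = 7^k. For g = 1/(1 - x)^2 the coefficient is g_k = C(k + 1, 1) = k + 1. The Hadamard coefficient is (f * g)_k = 7^k * (k + 1).
For k = 14: 7^14 * 15 = 678223072849 * 15 = 10173346092735.

10173346092735


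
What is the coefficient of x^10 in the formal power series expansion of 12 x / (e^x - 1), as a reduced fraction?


The exponential generating function for Bernoulli numbers is
x / (e^x - 1) = sum_{k>=0} B_k x^k / k!.
So the coefficient of x^10 in 12 x / (e^x - 1) is 12 B_10 / 10!.
Computing: B_10 = 5/66, 10! = 3628800, giving
12 * 5/66 / 3628800 = 1/3991680.

1/3991680


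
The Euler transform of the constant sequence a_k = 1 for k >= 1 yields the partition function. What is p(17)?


The Euler transform converts the sequence a_k = 1 into the number of integer partitions.
Using the recurrence or dynamic programming:
p(17) = 297

297


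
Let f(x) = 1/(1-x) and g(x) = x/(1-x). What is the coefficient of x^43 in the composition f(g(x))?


First simplify the composition: f(g(x)) = 1/(1 - x/(1-x)) = (1-x)/((1-x) - x) = (1-x)/(1-2x).
Now extract the coefficient. Write (1-x)/(1-2x) = 1/(1-2x) - x/(1-2x).
The coefficient of x^n in 1/(1-2x) is 2^n, and in x/(1-2x) is 2^(n-1) (for n >= 1).
So the coefficient of x^43 is 2^43 - 2^42 = 8796093022208 - 4398046511104 = 4398046511104.

4398046511104


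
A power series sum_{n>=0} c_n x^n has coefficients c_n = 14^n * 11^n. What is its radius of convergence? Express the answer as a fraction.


By the root test (Cauchy-Hadamard), the radius is R = 1 / limsup_n |c_n|^(1/n).
Here |c_n|^(1/n) = (14^n * 11^n)^(1/n) = 14 * 11 = 154 for all n.
So R = 1/154 = 1/154.

1/154


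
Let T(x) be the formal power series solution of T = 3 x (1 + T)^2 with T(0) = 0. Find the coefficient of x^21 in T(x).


Apply the Lagrange inversion formula: if T = 3 x * phi(T) with phi(t) = (1 + t)^2, then [x^n] T = 3^n * (1/n) [t^(n-1)] phi(t)^n = 3^n * (1/n) [t^(n-1)] (1 + t)^(2n) = 3^n * (1/n) C(2n, n-1).
Using the identity C(2n, n-1) = C(2n, n) * n / (n+1), the unscaled factor equals C(2n, n) / (n+1) = C_n, the n-th Catalan number.
For n = 21: C_21 = C(42, 21) / 22 = 538257874440/22 = 24466267020.
With the 3^21 = 10460353203 factor, the coefficient is 10460353203 * 24466267020 = 255925794588110265060.

255925794588110265060


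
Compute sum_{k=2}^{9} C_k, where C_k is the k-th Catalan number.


C_2 through C_9: 2, 5, 14, 42, 132, 429, 1430, 4862
Sum = 2 + 5 + 14 + 42 + 132 + 429 + 1430 + 4862
= 6916

6916


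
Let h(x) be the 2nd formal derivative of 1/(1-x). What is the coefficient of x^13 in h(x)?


Differentiating 2 times: d^2/dx^2 [1/(1-x)] = 2!/(1-x)^3.
The expansion 1/(1-x)^3 = sum_{k>=0} C(k+2, 2) x^k, so the coefficient of x^n in 2!/(1-x)^3 is 2! * C(n+2, 2).
For n = 13: 2 * C(15, 2) = 2 * 105 = 210

210


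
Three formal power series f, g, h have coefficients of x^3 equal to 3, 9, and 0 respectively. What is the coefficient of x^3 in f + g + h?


Series addition is componentwise:
3 + 9 + 0
= 12

12


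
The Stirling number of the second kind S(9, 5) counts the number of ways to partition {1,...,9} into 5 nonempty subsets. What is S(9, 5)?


Using the explicit formula S(n,k) = (1/k!) sum_{j=0}^{k} (-1)^(k-j) C(k,j) j^n:
S(9, 5) = 6951
Equivalently, S(n,k) is n! times the coefficient of x^n in the EGF (e^x - 1)^k / k!.

6951


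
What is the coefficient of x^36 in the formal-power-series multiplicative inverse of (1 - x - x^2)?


Let the inverse be f(x) = sum_{k>=0} a_k x^k. From f(x) * (1 - x - x^2) = 1 and matching coefficients:
 x^0: a_0 = 1.
 x^1: a_1 - a_0 = 0, so a_1 = 1.
 x^k (k >= 2): a_k - a_{k-1} - a_{k-2} = 0, i.e. a_k = a_{k-1} + a_{k-2}.
This is the Fibonacci-type recurrence shifted so that a_0 = a_1 = 1.
Iterating: a_0=1, a_1=1, a_2=2, a_3=3, a_4=5, a_5=8, a_6=13, a_7=21, a_8=34, a_9=55, ...
a_36 = 24157817.

24157817


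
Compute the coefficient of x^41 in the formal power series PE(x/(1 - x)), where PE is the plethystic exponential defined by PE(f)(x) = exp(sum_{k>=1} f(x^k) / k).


For f(x) = x/(1 - x) we have
sum_{k>=1} f(x^k) / k = sum_{k>=1} (1/k) * x^k / (1 - x^k) = sum_{k, m >= 1} x^(k m) / k,
which after exponentiating simplifies to
PE(x/(1 - x)) = prod_{k>=1} 1 / (1 - x^k).
This is the generating function for the partition function p(n), so the coefficient of x^41 is p(41).
Computing p(41) by dynamic programming over parts 1, 2, ..., 41: p(41) = 44583.

44583


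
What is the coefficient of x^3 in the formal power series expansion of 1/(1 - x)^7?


The expansion 1/(1 - x)^r = sum_{k>=0} C(k + r - 1, r - 1) x^k follows from the multiset / negative-binomial theorem (or from repeated differentiation of the geometric series).
For r = 7 and k = 3:
C(9, 6) = 362880 / (720 * 6) = 84.

84


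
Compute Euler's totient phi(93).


phi(n) counts integers in [1, n] coprime to n. Using the multiplicative formula phi(n) = n * prod_{p | n} (1 - 1/p):
93 = 3 * 31, so
phi(93) = 93 * (1 - 1/3) * (1 - 1/31) = 60.

60


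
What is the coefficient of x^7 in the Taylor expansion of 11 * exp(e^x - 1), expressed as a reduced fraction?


exp(e^x - 1) = sum_{k>=0} Bell_k x^k / k!, where Bell_k is the k-th Bell number.
So the coefficient of x^7 is 11 * Bell_7 / 7!.
Computing: Bell_7 = 877 and 7! = 5040, giving
11 * 877/5040 = 9647/5040.

9647/5040


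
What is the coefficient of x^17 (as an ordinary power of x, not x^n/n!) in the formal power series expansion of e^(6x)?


The exponential series is e^y = sum_{k>=0} y^k / k!. Substituting y = 6x gives
e^(6x) = sum_{k>=0} 6^k x^k / k!.
So the coefficient of x^n is a^n/n! with a = 6, n = 17:
6^17 / 17! = 16926659444736/355687428096000 = 708588/14889875

708588/14889875


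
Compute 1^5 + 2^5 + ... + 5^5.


This power sum has a closed form given by Faulhaber's formula
sum_{k=1}^{m} k^p = (1 / (p + 1)) * sum_{j=0}^{p} C(p + 1, j) B_j m^(p + 1 - j),
but for small m direct computation is fastest:
1 + 32 + 243 + 1024 + 3125 = 4425.

4425


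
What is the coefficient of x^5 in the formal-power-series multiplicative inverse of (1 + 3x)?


The inverse is 1/(1 + 3x). Apply the geometric identity 1/(1 - y) = sum_{k>=0} y^k with y = -3x:
1/(1 + 3x) = sum_{k>=0} (-3)^k x^k.
So the coefficient of x^5 is (-3)^5 = -243.

-243


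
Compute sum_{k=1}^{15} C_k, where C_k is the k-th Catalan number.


C_1 through C_15: 1, 2, 5, 14, 42, 132, 429, 1430, 4862, 16796, 58786, 208012, 742900, 2674440, 9694845
Sum = 1 + 2 + 5 + 14 + 42 + 132 + 429 + 1430 + 4862 + 16796 + 58786 + 208012 + 742900 + 2674440 + 9694845
= 13402696

13402696


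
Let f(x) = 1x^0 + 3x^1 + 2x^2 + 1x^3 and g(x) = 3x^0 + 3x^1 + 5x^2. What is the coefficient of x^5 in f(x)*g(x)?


Cauchy product at x^5:
1*5
= 5

5


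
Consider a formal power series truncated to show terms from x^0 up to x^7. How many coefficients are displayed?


From x^0 to x^7 inclusive, the count is 7 - 0 + 1 = 8.

8


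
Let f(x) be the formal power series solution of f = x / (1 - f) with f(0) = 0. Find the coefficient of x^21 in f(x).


Apply Lagrange inversion: f = x * phi(f) with phi(t) = 1/(1 - t), so
[x^n] f = (1/n) [t^(n-1)] phi(t)^n = (1/n) [t^(n-1)] (1 - t)^(-n) = (1/n) C(2n - 2, n - 1) = C_{n-1}.
For n = 21: C_20 = C(40, 20) / 21 = 137846528820/21 = 6564120420 = 6564120420.

6564120420


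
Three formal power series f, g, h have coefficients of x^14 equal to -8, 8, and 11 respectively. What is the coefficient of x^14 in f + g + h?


Series addition is componentwise:
-8 + 8 + 11
= 11

11


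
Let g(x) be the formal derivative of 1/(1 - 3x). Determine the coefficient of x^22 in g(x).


Differentiate termwise: d/dx sum_{k>=0} 3^k x^k = sum_{k>=1} k 3^k x^(k-1) = sum_{j>=0} (j+1) 3^(j+1) x^j.
Equivalently, d/dx [1/(1 - 3x)] = 3/(1 - 3x)^2.
For j = 22: 23 * 3^23 = 23 * 94143178827 = 2165293113021.

2165293113021


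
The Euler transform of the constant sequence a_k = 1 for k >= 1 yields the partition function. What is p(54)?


The Euler transform converts the sequence a_k = 1 into the number of integer partitions.
Using the recurrence or dynamic programming:
p(54) = 386155

386155


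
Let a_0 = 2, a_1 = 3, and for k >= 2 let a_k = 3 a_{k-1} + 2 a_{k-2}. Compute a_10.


Iterating the recurrence forward:
a_0 = 2
a_1 = 3
a_2 = 3*3 + 2*2 = 13
a_3 = 3*13 + 2*3 = 45
a_4 = 3*45 + 2*13 = 161
a_5 = 3*161 + 2*45 = 573
a_6 = 3*573 + 2*161 = 2041
a_7 = 3*2041 + 2*573 = 7269
a_8 = 3*7269 + 2*2041 = 25889
a_9 = 3*25889 + 2*7269 = 92205
a_10 = 3*92205 + 2*25889 = 328393
So a_10 = 328393.

328393


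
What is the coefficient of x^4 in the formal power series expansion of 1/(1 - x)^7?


The expansion 1/(1 - x)^r = sum_{k>=0} C(k + r - 1, r - 1) x^k follows from the multiset / negative-binomial theorem (or from repeated differentiation of the geometric series).
For r = 7 and k = 4:
C(10, 6) = 3628800 / (720 * 24) = 210.

210


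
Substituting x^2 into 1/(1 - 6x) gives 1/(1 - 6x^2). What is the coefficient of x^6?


The coefficient of x^(2m) in 1/(1 - 6x^2) is 6^m.
With n = 6 = 2*3, the coefficient is 6^3 = 216.

216


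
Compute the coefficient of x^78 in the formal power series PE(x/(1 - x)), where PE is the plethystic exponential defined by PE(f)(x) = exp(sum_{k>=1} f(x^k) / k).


For f(x) = x/(1 - x) we have
sum_{k>=1} f(x^k) / k = sum_{k>=1} (1/k) * x^k / (1 - x^k) = sum_{k, m >= 1} x^(k m) / k,
which after exponentiating simplifies to
PE(x/(1 - x)) = prod_{k>=1} 1 / (1 - x^k).
This is the generating function for the partition function p(n), so the coefficient of x^78 is p(78).
Computing p(78) by dynamic programming over parts 1, 2, ..., 78: p(78) = 12132164.

12132164


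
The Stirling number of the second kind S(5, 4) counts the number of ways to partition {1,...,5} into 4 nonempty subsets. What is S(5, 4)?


Using the explicit formula S(n,k) = (1/k!) sum_{j=0}^{k} (-1)^(k-j) C(k,j) j^n:
S(5, 4) = 10
Equivalently, S(n,k) is n! times the coefficient of x^n in the EGF (e^x - 1)^k / k!.

10


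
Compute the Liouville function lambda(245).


The Liouville function is lambda(k) = (-1)^Omega(k), where Omega(k) counts the prime factors of k with multiplicity.
Factoring: 245 = 5 * 7 * 7, so Omega(245) = 3.
lambda(245) = (-1)^3 = -1.

-1


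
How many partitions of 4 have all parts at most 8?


Using the generating function (1-x)^(-1)(1-x^2)^(-1)...(1-x^8)^(-1),
the coefficient of x^4 counts these restricted partitions.
Result = 5

5


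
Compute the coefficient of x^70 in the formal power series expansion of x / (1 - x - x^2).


Let f(x) = sum_{k>=0} a_k x^k. Multiplying f(x) * (1 - x - x^2) = x and matching coefficients gives a_0 = 0, a_1 = 1, and a_k = a_{k-1} + a_{k-2} for k >= 2. These are the Fibonacci numbers F_k.
Iterating from F_0 = 0, F_1 = 1:
F_0=0, F_1=1, F_2=1, F_3=2, F_4=3, F_5=5, F_6=8, F_7=13, F_8=21, F_9=34, ...
F_70 = 190392490709135.

190392490709135


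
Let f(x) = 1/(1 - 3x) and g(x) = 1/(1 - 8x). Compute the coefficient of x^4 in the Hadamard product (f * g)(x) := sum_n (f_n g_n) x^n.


f has coefficients f_k = 3^k and g has coefficients g_k = 8^k, so the Hadamard product has coefficient (f*g)_k = 3^k * 8^k = 24^k.
For k = 4: 24^4 = 331776.

331776


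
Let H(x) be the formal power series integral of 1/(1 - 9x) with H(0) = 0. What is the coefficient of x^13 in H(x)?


1/(1 - 9x) = sum_{k>=0} 9^k x^k. Integrating termwise with H(0) = 0:
H(x) = sum_{k>=0} 9^k x^(k+1) / (k+1) = sum_{m>=1} 9^(m-1) x^m / m.
For m = 13: 9^12/13 = 282429536481/13 = 282429536481/13.

282429536481/13


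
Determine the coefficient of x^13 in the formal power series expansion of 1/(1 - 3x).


The geometric series identity gives 1/(1 - c x) = sum_{k>=0} c^k x^k, so the coefficient of x^k is c^k.
Here c = 3 and k = 13.
Computing: 3^13 = 1594323

1594323


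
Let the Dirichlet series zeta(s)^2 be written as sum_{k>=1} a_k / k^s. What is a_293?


The Dirichlet convolution of the constant function 1 with itself gives (1 * 1)(k) = sum_{d | k} 1 = d(k), the number of positive divisors of k.
Since zeta(s) = sum_{k>=1} 1/k^s, we have zeta(s)^2 = sum_{k>=1} d(k)/k^s, so a_k = d(k).
For k = 293: the divisors are 1, 293.
Count = 2.

2


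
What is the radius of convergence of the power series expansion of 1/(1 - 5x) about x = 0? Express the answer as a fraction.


Expanding 1/(1 - 5x) = sum_{k>=0} 5^k x^k, the series converges when |5x| < 1, i.e., |x| < 1/5.
So the radius of convergence is 1/5 = 1/5.

1/5


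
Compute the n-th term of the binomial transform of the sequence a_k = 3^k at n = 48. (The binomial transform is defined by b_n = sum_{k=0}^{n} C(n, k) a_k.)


With a_k = 3^k, b_n = sum_{k=0}^{n} C(n, k) 3^k = (1 + 3)^n by the binomial theorem.
For n = 48: (1 + 3)^48 = 4^48 = 79228162514264337593543950336.

79228162514264337593543950336


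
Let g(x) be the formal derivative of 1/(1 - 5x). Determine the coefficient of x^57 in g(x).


Differentiate termwise: d/dx sum_{k>=0} 5^k x^k = sum_{k>=1} k 5^k x^(k-1) = sum_{j>=0} (j+1) 5^(j+1) x^j.
Equivalently, d/dx [1/(1 - 5x)] = 5/(1 - 5x)^2.
For j = 57: 58 * 5^58 = 58 * 34694469519536141888238489627838134765625 = 2012279232133096229517832398414611816406250.

2012279232133096229517832398414611816406250


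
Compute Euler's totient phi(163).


phi(n) counts integers in [1, n] coprime to n. Using the multiplicative formula phi(n) = n * prod_{p | n} (1 - 1/p):
163 = 163, so
phi(163) = 163 * (1 - 1/163) = 162.

162


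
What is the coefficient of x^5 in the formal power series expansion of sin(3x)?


The Maclaurin series is sin(t) = sum_{k>=0} (-1)^k t^(2k+1) / (2k+1)!, so substituting t = 3x, only odd powers of x are nonzero, with coefficient of x^(2k+1) equal to (-1)^k 3^(2k+1) / (2k+1)!.
Write 5 = 2*2 + 1, giving the coefficient (-1)^2 * 3^5 / 5! = 243/120 = 81/40.

81/40


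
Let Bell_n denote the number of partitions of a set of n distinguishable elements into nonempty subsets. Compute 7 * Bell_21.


Bell_21 can be computed from the Bell triangle or from Dobinski's identity Bell_n = (1/e) * sum_{k>=0} k^n / k!.
Computing Bell_21 = 474869816156751.
Then 7 * 474869816156751 = 3324088713097257.

3324088713097257


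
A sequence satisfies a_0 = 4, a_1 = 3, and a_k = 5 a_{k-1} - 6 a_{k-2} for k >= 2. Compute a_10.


The characteristic equation is t^2 - 5 t + 6 = 0, with roots r_1 = 3 and r_2 = 2 (so c_1 = r_1 + r_2, c_2 = -r_1 r_2 as required).
One can use the closed form a_n = A r_1^n + B r_2^n, but direct iteration is more reliable:
a_0 = 4, a_1 = 3, a_2 = -9, a_3 = -63, a_4 = -261, a_5 = -927, a_6 = -3069, a_7 = -9783, a_8 = -30501, a_9 = -93807, a_10 = -286029.
So a_10 = -286029.

-286029


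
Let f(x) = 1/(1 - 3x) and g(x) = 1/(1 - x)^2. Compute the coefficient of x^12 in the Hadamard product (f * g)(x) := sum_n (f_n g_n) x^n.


f has coefficients f_k = 3^k. For g = 1/(1 - x)^2 the coefficient is g_k = C(k + 1, 1) = k + 1. The Hadamard coefficient is (f * g)_k = 3^k * (k + 1).
For k = 12: 3^12 * 13 = 531441 * 13 = 6908733.

6908733


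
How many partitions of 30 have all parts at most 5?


Using the generating function (1-x)^(-1)(1-x^2)^(-1)...(1-x^5)^(-1),
the coefficient of x^30 counts these restricted partitions.
Result = 674

674


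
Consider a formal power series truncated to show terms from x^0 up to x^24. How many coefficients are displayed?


From x^0 to x^24 inclusive, the count is 24 - 0 + 1 = 25.

25


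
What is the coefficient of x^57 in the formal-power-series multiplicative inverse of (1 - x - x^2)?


Let the inverse be f(x) = sum_{k>=0} a_k x^k. From f(x) * (1 - x - x^2) = 1 and matching coefficients:
 x^0: a_0 = 1.
 x^1: a_1 - a_0 = 0, so a_1 = 1.
 x^k (k >= 2): a_k - a_{k-1} - a_{k-2} = 0, i.e. a_k = a_{k-1} + a_{k-2}.
This is the Fibonacci-type recurrence shifted so that a_0 = a_1 = 1.
Iterating: a_0=1, a_1=1, a_2=2, a_3=3, a_4=5, a_5=8, a_6=13, a_7=21, a_8=34, a_9=55, ...
a_57 = 591286729879.

591286729879


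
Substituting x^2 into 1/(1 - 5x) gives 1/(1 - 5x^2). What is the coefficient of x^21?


Since 1/(1 - 5x^2) only has even powers of x,
the coefficient of x^21 (odd) is 0.

0


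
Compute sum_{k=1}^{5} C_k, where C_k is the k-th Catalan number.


C_1 through C_5: 1, 2, 5, 14, 42
Sum = 1 + 2 + 5 + 14 + 42
= 64

64


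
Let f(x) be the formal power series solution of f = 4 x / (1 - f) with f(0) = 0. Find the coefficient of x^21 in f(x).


Apply Lagrange inversion: f = 4 x * phi(f) with phi(t) = 1/(1 - t), so
[x^n] f = 4^n * (1/n) [t^(n-1)] phi(t)^n = 4^n * (1/n) [t^(n-1)] (1 - t)^(-n) = 4^n * (1/n) C(2n - 2, n - 1) = 4^n * C_{n-1}.
For n = 21: C_20 = C(40, 20) / 21 = 137846528820/21 = 6564120420.
With the 4^21 = 4398046511104 factor, the coefficient is 4398046511104 * 6564120420 = 28869306911647523143680.

28869306911647523143680


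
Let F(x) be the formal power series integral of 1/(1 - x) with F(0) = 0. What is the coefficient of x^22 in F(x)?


1/(1 - x) = sum_{k>=0} x^k. Integrating termwise and using F(0) = 0 gives
F(x) = sum_{k>=0} x^(k+1) / (k+1) = sum_{m>=1} x^m / m = -ln(1 - x).
So the coefficient of x^22 is 1/22 = 1/22.

1/22


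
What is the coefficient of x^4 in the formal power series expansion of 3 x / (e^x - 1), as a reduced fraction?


The exponential generating function for Bernoulli numbers is
x / (e^x - 1) = sum_{k>=0} B_k x^k / k!.
So the coefficient of x^4 in 3 x / (e^x - 1) is 3 B_4 / 4!.
Computing: B_4 = -1/30, 4! = 24, giving
3 * -1/30 / 24 = -1/240.

-1/240


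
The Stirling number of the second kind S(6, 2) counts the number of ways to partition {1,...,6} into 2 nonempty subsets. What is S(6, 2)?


Using the explicit formula S(n,k) = (1/k!) sum_{j=0}^{k} (-1)^(k-j) C(k,j) j^n:
S(6, 2) = 31
Equivalently, S(n,k) is n! times the coefficient of x^n in the EGF (e^x - 1)^k / k!.

31


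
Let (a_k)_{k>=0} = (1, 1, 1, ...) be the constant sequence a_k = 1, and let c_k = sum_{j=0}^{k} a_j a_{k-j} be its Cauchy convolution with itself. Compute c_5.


Since a_j = 1 for all j >= 0, the convolution sum becomes
c_k = sum_{j=0}^{k} 1 * 1 = 1 * (k + 1).
Equivalently, the generating function of (a_k) is 1/(1 - x) and its square is 1/(1 - x)^2 = sum_{k>=0} 1(k + 1) x^k.
For k = 5: 1 * 6 = 6.

6


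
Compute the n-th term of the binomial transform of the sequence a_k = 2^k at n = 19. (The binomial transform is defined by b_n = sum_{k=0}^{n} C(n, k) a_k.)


With a_k = 2^k, b_n = sum_{k=0}^{n} C(n, k) 2^k = (1 + 2)^n by the binomial theorem.
For n = 19: (1 + 2)^19 = 3^19 = 1162261467.

1162261467


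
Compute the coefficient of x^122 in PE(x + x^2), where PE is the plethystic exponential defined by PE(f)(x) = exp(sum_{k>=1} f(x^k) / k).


With f(x) = x + x^2, the exponent is sum_{k>=1} (x^k + x^(2k)) / k = -ln(1 - x) - ln(1 - x^2). Exponentiating:
PE(x + x^2) = 1 / ((1 - x)(1 - x^2)).
This is the generating function for partitions of n into parts of size 1 or 2. The number of 2's can be any j in 0..61, and the rest are 1's, so
[x^122] = floor(122/2) + 1 = 62.

62


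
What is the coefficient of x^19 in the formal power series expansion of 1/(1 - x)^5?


The negative binomial / multiset identity is
1/(1 - x)^r = sum_{k>=0} C(k + r - 1, r - 1) x^k.
Here r = 5 and k = 19, so the coefficient is
C(19 + 4, 4) = C(23, 4)
= 8855

8855


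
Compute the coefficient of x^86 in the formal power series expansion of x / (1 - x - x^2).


Let f(x) = sum_{k>=0} a_k x^k. Multiplying f(x) * (1 - x - x^2) = x and matching coefficients gives a_0 = 0, a_1 = 1, and a_k = a_{k-1} + a_{k-2} for k >= 2. These are the Fibonacci numbers F_k.
Iterating from F_0 = 0, F_1 = 1:
F_0=0, F_1=1, F_2=1, F_3=2, F_4=3, F_5=5, F_6=8, F_7=13, F_8=21, F_9=34, ...
F_86 = 420196140727489673.

420196140727489673


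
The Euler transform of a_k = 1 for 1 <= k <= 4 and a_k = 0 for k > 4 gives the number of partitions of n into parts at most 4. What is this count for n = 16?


Partitions of 16 into parts at most 4:
Using generating function (1-x)^(-1)(1-x^2)^(-1)...(1-x^4)^(-1),
the coefficient of x^16 = 64

64


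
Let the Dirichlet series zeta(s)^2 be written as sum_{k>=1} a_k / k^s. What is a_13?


The Dirichlet convolution of the constant function 1 with itself gives (1 * 1)(k) = sum_{d | k} 1 = d(k), the number of positive divisors of k.
Since zeta(s) = sum_{k>=1} 1/k^s, we have zeta(s)^2 = sum_{k>=1} d(k)/k^s, so a_k = d(k).
For k = 13: the divisors are 1, 13.
Count = 2.

2


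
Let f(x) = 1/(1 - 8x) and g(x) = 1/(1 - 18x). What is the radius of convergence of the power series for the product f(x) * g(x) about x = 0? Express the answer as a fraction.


The radius of 1/(1 - 8x) is 1/8 (nearest singularity at x = 1/8), and the radius of 1/(1 - 18x) is 1/18.
The product f(x)*g(x) = 1/((1 - 8x)(1 - 18x)) has singularities at both 1/8 and 1/18, so its radius of convergence is the distance to the nearest one:
min(1/8, 1/18) = 1/18.

1/18


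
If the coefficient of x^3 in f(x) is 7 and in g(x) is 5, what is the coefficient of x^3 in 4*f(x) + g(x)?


Scalar multiplication scales coefficients: 4 * 7 = 28.
Then add the g coefficient: 28 + 5
= 33

33


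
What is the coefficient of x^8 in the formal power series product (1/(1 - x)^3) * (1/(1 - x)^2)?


Combine the factors: (1/(1 - x)^3) * (1/(1 - x)^2) = 1/(1 - x)^5.
Then use 1/(1 - x)^r = sum_{k>=0} C(k + r - 1, r - 1) x^k with r = 5 and k = 8:
C(12, 4) = 495.

495


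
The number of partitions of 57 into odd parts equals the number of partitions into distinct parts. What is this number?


Computing partitions of 57 into odd parts (1, 3, 5, ...):
Using the generating function prod_{k>=0} 1/(1-x^(2k+1)),
the count is 7917

7917


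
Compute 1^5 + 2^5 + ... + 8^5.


This power sum has a closed form given by Faulhaber's formula
sum_{k=1}^{m} k^p = (1 / (p + 1)) * sum_{j=0}^{p} C(p + 1, j) B_j m^(p + 1 - j),
but for small m direct computation is fastest:
1 + 32 + 243 + 1024 + 3125 + 7776 + 16807 + 32768 = 61776.

61776


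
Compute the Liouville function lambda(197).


The Liouville function is lambda(k) = (-1)^Omega(k), where Omega(k) counts the prime factors of k with multiplicity.
Factoring: 197 = 197, so Omega(197) = 1.
lambda(197) = (-1)^1 = -1.

-1
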